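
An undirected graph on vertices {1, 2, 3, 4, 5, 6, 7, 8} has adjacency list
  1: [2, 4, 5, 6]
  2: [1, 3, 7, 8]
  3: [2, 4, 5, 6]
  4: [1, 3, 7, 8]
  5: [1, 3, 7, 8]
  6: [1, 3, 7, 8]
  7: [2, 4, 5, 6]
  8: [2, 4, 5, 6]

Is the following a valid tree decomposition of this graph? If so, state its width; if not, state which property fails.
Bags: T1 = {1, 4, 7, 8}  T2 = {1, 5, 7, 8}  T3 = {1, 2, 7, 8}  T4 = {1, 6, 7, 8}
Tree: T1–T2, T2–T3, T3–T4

No — vertex 3 appears in no bag.

A tree decomposition must satisfy three properties: every vertex lies in some bag; for every edge, both endpoints lie together in some bag; and for every vertex, the bags containing it form a connected subtree. Here vertex 3 appears in no bag, so the decomposition is invalid.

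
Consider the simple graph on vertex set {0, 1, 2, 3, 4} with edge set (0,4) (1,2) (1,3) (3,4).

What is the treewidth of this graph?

1

A width-1 tree decomposition is:
Bags: B1 = {0, 4}  B2 = {3, 4}  B3 = {1, 3}  B4 = {1, 2}
Tree: B1–B2, B2–B3, B3–B4
Each bag holds 2 vertices, so the decomposition has width 1, which upper-bounds the treewidth. G has an edge, so its treewidth is at least 1. The upper and lower bounds meet at 1, so that is the treewidth.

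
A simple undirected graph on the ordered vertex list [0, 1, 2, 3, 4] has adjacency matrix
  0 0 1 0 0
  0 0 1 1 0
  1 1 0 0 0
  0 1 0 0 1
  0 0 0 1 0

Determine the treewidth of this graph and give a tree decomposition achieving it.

Treewidth 1.
One such decomposition:
Bags: B1 = {1, 2}  B2 = {1, 3}  B3 = {0, 2}  B4 = {3, 4}
Tree: B1–B2, B1–B3, B2–B4

Each bag holds 2 vertices, so the decomposition has width 1, which upper-bounds the treewidth. Any graph with an edge has treewidth ≥ 1, and G has the edge 2–1. Therefore the treewidth is 1.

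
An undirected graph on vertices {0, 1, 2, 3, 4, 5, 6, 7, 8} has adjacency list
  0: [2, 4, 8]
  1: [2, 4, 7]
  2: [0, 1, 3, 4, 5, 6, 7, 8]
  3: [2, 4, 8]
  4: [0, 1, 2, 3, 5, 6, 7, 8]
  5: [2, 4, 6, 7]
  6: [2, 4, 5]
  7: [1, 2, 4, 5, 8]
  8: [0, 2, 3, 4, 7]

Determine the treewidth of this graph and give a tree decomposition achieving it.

Every bag has size at most 4, so the width is 4 − 1 = 3 and tw(G) ≤ 3. Conversely, {0, 2, 4, 8} is a clique of size 4, and the vertices of any clique must share a bag in every tree decomposition; so some bag has ≥ 4 vertices and tw(G) ≥ 3. Combining the bounds, tw(G) = 3.

Treewidth 3.
One optimal decomposition is:
Bags: B1 = {2, 4, 5, 7}  B2 = {2, 4, 5, 6}  B3 = {2, 4, 7, 8}  B4 = {1, 2, 4, 7}  B5 = {0, 2, 4, 8}  B6 = {2, 3, 4, 8}
Tree: B1–B2, B1–B3, B1–B4, B3–B5, B5–B6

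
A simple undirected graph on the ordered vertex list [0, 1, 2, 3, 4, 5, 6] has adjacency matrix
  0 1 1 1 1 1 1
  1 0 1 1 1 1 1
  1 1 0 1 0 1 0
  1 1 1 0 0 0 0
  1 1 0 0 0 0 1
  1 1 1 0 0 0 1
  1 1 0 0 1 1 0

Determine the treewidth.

3

A width-3 tree decomposition is:
Bags: B1 = {0, 1, 2, 3}  B2 = {0, 1, 2, 5}  B3 = {0, 1, 5, 6}  B4 = {0, 1, 4, 6}
Tree: B1–B2, B2–B3, B3–B4
The largest bag has 4 vertices, giving width 3; this decomposition certifies tw(G) ≤ 3. Conversely, {0, 1, 2, 3} is a clique of size 4, and the vertices of any clique must share a bag in every tree decomposition; so some bag has ≥ 4 vertices and tw(G) ≥ 3. Therefore the treewidth is 3.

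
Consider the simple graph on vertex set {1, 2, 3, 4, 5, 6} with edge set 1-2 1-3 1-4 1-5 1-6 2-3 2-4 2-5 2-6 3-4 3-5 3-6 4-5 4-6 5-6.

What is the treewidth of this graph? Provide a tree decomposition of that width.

With just one bag of size 6, the width is 6 − 1 = 5, so tw(G) ≤ 5. Conversely, {1, 2, 3, 4, 5, 6} is a clique of size 6, and the vertices of any clique must share a bag in every tree decomposition; so some bag has ≥ 6 vertices and tw(G) ≥ 5. Hence tw(G) = 5 exactly.

Treewidth 5.
One such decomposition:
Bags: B1 = {1, 2, 3, 4, 5, 6}
Tree: (single bag)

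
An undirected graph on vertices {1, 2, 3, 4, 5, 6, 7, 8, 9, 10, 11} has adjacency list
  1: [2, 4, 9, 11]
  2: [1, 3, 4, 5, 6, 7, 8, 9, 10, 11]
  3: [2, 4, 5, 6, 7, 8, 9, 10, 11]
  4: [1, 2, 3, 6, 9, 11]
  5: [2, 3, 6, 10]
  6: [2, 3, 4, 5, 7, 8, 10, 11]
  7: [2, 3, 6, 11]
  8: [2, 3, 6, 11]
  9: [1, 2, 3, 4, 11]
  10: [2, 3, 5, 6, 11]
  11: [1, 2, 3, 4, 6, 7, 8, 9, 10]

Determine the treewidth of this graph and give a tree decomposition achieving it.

Treewidth 4.
One optimal decomposition is:
Bags: B1 = {2, 3, 6, 10, 11}  B2 = {2, 3, 4, 6, 11}  B3 = {2, 3, 4, 9, 11}  B4 = {1, 2, 4, 9, 11}  B5 = {2, 3, 6, 8, 11}  B6 = {2, 3, 5, 6, 10}  B7 = {2, 3, 6, 7, 11}
Tree: B1–B2, B2–B3, B3–B4, B1–B5, B1–B6, B1–B7

The largest bag has 5 vertices, giving width 4; this decomposition certifies tw(G) ≤ 4. On the other hand G contains the 5-clique {1, 2, 4, 9, 11}. A clique must lie in a single bag of any decomposition, so no decomposition can have width below 4. Combining the bounds, tw(G) = 4.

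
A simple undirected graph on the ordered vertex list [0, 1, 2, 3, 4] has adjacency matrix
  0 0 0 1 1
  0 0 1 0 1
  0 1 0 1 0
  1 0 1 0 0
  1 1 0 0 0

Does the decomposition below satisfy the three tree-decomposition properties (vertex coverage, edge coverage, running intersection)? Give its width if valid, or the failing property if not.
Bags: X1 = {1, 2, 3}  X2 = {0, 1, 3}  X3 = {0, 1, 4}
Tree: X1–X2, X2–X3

Yes; width 2.

Vertex coverage: the bags together contain {0, 1, 2, 3, 4}, the full vertex set. Edge coverage: each edge of G has both endpoints in at least one bag. Running intersection: for every vertex, the bags containing it form a connected subtree. All three properties hold, so this is a valid tree decomposition of width max|bag| − 1 = 2, and hence tw(G) ≤ 2.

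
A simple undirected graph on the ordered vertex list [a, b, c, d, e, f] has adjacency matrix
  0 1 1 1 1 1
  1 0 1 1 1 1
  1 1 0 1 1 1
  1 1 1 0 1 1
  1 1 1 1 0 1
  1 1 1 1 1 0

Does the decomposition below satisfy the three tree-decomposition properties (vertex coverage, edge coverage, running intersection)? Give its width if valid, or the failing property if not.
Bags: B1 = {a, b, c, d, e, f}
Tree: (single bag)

Vertex coverage: the bags together contain {a, b, c, d, e, f}, the full vertex set. Edge coverage: each edge of G has both endpoints in at least one bag. Running intersection: for every vertex, the bags containing it form a connected subtree. All three properties hold, so this is a valid tree decomposition of width max|bag| − 1 = 5, and hence tw(G) ≤ 5.

Yes; width 5.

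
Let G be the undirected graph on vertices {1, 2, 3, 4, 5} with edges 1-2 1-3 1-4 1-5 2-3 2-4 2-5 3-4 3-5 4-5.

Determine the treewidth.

A width-4 tree decomposition is:
Bags: B1 = {1, 2, 3, 4, 5}
Tree: (single bag)
A single bag containing all 5 vertices is trivially a valid decomposition of width 4. For the lower bound, the 5 vertices {1, 2, 3, 4, 5} are pairwise adjacent, and any tree decomposition puts a clique entirely inside one bag — forcing width ≥ 4. Combining the bounds, tw(G) = 4.

4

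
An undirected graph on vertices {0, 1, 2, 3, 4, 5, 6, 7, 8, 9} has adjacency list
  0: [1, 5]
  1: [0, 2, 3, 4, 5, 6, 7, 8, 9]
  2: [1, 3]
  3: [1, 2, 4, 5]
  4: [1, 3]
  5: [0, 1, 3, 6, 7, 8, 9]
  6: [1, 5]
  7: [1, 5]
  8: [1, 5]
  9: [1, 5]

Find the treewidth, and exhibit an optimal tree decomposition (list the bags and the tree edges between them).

The largest bag has 3 vertices, giving width 2; this decomposition certifies tw(G) ≤ 2. On the other hand G contains the 3-clique {1, 2, 3}. A clique must lie in a single bag of any decomposition, so no decomposition can have width below 2. Therefore the treewidth is 2.

Treewidth 2.
One optimal decomposition is:
Bags: B1 = {1, 5, 8}  B2 = {0, 1, 5}  B3 = {1, 5, 9}  B4 = {1, 5, 6}  B5 = {1, 3, 5}  B6 = {1, 2, 3}  B7 = {1, 3, 4}  B8 = {1, 5, 7}
Tree: B1–B2, B1–B3, B2–B4, B4–B5, B5–B6, B5–B7, B3–B8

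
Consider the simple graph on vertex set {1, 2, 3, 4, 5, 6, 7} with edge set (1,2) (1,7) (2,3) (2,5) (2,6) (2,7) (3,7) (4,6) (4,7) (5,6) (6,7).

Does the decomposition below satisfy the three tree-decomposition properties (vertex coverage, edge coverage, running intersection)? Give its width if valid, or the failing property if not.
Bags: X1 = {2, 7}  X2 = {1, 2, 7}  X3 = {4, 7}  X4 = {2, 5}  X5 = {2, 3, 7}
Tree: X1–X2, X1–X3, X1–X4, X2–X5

A tree decomposition must satisfy three properties: every vertex lies in some bag; for every edge, both endpoints lie together in some bag; and for every vertex, the bags containing it form a connected subtree. Here vertex 6 appears in no bag, so the decomposition is invalid.

No — vertex 6 appears in no bag.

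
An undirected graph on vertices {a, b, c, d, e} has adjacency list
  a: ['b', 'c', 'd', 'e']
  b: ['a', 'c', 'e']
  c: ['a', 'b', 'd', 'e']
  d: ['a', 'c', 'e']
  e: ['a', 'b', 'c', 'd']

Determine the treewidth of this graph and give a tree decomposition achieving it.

Treewidth 3.
Bags: B1 = {a, b, c, e}  B2 = {a, c, d, e}
Tree: B1–B2

Each bag holds 4 vertices, so the decomposition has width 3, which upper-bounds the treewidth. On the other hand G contains the 4-clique {a, c, d, e}. A clique must lie in a single bag of any decomposition, so no decomposition can have width below 3. Combining the bounds, tw(G) = 3.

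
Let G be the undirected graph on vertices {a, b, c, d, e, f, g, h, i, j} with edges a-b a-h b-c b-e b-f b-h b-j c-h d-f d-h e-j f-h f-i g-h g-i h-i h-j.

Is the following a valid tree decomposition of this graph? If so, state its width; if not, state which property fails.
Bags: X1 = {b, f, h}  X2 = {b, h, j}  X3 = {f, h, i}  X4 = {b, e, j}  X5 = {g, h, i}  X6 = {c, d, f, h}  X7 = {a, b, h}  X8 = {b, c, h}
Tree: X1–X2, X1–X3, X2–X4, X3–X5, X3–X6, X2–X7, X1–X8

A tree decomposition must satisfy three properties: every vertex lies in some bag; for every edge, both endpoints lie together in some bag; and for every vertex, the bags containing it form a connected subtree. Here bags containing vertex c are not connected in the tree, so the decomposition is invalid.

No — bags containing vertex c are not connected in the tree.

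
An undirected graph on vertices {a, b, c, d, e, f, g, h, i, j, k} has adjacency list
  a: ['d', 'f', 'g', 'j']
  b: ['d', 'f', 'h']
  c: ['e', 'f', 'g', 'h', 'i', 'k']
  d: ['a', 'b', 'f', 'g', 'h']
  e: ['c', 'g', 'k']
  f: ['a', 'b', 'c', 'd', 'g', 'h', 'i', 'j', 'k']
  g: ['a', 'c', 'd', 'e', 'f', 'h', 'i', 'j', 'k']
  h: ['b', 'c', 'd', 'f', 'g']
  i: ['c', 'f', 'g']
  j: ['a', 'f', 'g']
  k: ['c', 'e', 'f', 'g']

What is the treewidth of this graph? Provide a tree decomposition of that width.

Treewidth 3.
Bags: B1 = {a, d, f, g}  B2 = {d, f, g, h}  B3 = {a, f, g, j}  B4 = {c, f, g, h}  B5 = {c, f, g, i}  B6 = {c, f, g, k}  B7 = {c, e, g, k}  B8 = {b, d, f, h}
Tree: B1–B2, B1–B3, B2–B4, B4–B5, B5–B6, B6–B7, B2–B8

Every bag has size at most 4, so the width is 4 − 1 = 3 and tw(G) ≤ 3. Conversely, {c, e, g, k} is a clique of size 4, and the vertices of any clique must share a bag in every tree decomposition; so some bag has ≥ 4 vertices and tw(G) ≥ 3. Combining the bounds, tw(G) = 3.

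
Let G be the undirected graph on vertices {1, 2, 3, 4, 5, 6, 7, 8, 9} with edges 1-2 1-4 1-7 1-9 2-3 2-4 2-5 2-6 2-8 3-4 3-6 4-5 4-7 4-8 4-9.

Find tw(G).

A width-2 tree decomposition is:
Bags: B1 = {2, 3, 4}  B2 = {2, 4, 5}  B3 = {2, 3, 6}  B4 = {1, 2, 4}  B5 = {2, 4, 8}  B6 = {1, 4, 7}  B7 = {1, 4, 9}
Tree: B1–B2, B1–B3, B1–B4, B2–B5, B4–B6, B4–B7
Every bag has size at most 3, so the width is 3 − 1 = 2 and tw(G) ≤ 2. On the other hand G contains the 3-clique {1, 4, 9}. A clique must lie in a single bag of any decomposition, so no decomposition can have width below 2. Therefore the treewidth is 2.

2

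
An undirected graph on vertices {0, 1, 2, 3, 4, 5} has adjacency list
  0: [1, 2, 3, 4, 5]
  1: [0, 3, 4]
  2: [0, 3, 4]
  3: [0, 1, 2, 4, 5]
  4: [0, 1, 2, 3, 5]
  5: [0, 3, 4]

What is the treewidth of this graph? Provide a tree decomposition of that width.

Treewidth 3.
One such decomposition:
Bags: B1 = {0, 2, 3, 4}  B2 = {0, 1, 3, 4}  B3 = {0, 3, 4, 5}
Tree: B1–B2, B2–B3

Each bag holds 4 vertices, so the decomposition has width 3, which upper-bounds the treewidth. On the other hand G contains the 4-clique {0, 1, 3, 4}. A clique must lie in a single bag of any decomposition, so no decomposition can have width below 3. The upper and lower bounds meet at 3, so that is the treewidth.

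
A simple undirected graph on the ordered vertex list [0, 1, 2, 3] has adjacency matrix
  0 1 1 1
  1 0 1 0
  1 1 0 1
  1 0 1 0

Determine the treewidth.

A width-2 tree decomposition is:
Bags: B1 = {0, 1, 2}  B2 = {0, 2, 3}
Tree: B1–B2
Each bag holds 3 vertices, so the decomposition has width 2, which upper-bounds the treewidth. On the other hand G contains the 3-clique {0, 1, 2}. A clique must lie in a single bag of any decomposition, so no decomposition can have width below 2. Therefore the treewidth is 2.

2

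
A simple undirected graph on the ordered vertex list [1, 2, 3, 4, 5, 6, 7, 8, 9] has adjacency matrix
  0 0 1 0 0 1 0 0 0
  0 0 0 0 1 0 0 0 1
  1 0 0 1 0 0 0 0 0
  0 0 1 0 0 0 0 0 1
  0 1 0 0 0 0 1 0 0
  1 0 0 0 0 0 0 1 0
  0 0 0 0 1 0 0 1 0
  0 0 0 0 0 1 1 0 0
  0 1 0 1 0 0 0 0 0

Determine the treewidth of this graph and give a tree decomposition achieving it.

Treewidth 2.
Bags: B1 = {1, 3, 6}  B2 = {3, 4, 6}  B3 = {4, 6, 9}  B4 = {2, 6, 9}  B5 = {2, 5, 6}  B6 = {5, 6, 7}  B7 = {6, 7, 8}
Tree: B1–B2, B2–B3, B3–B4, B4–B5, B5–B6, B6–B7

Every bag has size at most 3, so the width is 3 − 1 = 2 and tw(G) ≤ 2. Since 6–1–3–4–9–2–5–7–8–6 is a cycle in G, G is not acyclic. Forests are exactly the graphs of treewidth ≤ 1, so tw(G) ≥ 2. Therefore the treewidth is 2.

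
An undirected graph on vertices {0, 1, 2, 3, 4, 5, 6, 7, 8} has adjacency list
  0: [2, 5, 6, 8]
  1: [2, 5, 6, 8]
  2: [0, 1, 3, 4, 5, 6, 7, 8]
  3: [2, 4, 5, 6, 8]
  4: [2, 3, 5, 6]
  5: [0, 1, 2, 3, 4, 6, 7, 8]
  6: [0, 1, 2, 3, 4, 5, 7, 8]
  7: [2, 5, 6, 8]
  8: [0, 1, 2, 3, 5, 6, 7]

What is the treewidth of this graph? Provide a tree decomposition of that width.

Every bag has size at most 5, so the width is 5 − 1 = 4 and tw(G) ≤ 4. On the other hand G contains the 5-clique {0, 2, 5, 6, 8}. A clique must lie in a single bag of any decomposition, so no decomposition can have width below 4. Hence tw(G) = 4 exactly.

Treewidth 4.
One such decomposition:
Bags: B1 = {0, 2, 5, 6, 8}  B2 = {1, 2, 5, 6, 8}  B3 = {2, 3, 5, 6, 8}  B4 = {2, 5, 6, 7, 8}  B5 = {2, 3, 4, 5, 6}
Tree: B1–B2, B1–B3, B3–B4, B3–B5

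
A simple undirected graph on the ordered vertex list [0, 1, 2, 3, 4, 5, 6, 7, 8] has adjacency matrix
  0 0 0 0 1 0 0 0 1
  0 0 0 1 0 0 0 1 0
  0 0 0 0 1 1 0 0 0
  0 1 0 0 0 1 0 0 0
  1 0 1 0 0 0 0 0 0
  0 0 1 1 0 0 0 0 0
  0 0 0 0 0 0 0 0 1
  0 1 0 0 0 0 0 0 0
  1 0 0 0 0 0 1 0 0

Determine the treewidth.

A width-1 tree decomposition is:
Bags: B1 = {1, 7}  B2 = {1, 3}  B3 = {3, 5}  B4 = {2, 5}  B5 = {2, 4}  B6 = {0, 4}  B7 = {0, 8}  B8 = {6, 8}
Tree: B1–B2, B2–B3, B3–B4, B4–B5, B5–B6, B6–B7, B7–B8
The largest bag has 2 vertices, giving width 1; this decomposition certifies tw(G) ≤ 1. Any graph with an edge has treewidth ≥ 1, and G has the edge 7–1. Therefore the treewidth is 1.

1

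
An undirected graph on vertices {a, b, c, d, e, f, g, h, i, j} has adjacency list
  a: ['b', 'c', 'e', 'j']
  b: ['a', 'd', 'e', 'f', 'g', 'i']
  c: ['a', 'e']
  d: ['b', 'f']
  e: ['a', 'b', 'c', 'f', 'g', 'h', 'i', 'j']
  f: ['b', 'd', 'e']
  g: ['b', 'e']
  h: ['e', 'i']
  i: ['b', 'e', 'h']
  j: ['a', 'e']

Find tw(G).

2

A width-2 tree decomposition is:
Bags: B1 = {a, b, e}  B2 = {b, e, f}  B3 = {a, e, j}  B4 = {a, c, e}  B5 = {b, e, i}  B6 = {e, h, i}  B7 = {b, e, g}  B8 = {b, d, f}
Tree: B1–B2, B1–B3, B3–B4, B2–B5, B5–B6, B2–B7, B2–B8
The largest bag has 3 vertices, giving width 2; this decomposition certifies tw(G) ≤ 2. Conversely, {b, d, f} is a clique of size 3, and the vertices of any clique must share a bag in every tree decomposition; so some bag has ≥ 3 vertices and tw(G) ≥ 2. The upper and lower bounds meet at 2, so that is the treewidth.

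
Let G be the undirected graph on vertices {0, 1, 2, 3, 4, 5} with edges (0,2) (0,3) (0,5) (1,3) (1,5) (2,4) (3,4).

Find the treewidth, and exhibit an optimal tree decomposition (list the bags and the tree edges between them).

Treewidth 2.
One optimal decomposition is:
Bags: B1 = {0, 1, 5}  B2 = {0, 1, 3}  B3 = {0, 2, 3}  B4 = {2, 3, 4}
Tree: B1–B2, B2–B3, B3–B4

The largest bag has 3 vertices, giving width 2; this decomposition certifies tw(G) ≤ 2. Since 5–1–3–0–5 is a cycle in G, G is not acyclic. Forests are exactly the graphs of treewidth ≤ 1, so tw(G) ≥ 2. Therefore the treewidth is 2.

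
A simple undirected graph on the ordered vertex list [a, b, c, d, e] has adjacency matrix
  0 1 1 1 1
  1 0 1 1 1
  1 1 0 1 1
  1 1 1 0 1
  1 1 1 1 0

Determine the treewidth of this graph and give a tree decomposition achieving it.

Treewidth 4.
Bags: B1 = {a, b, c, d, e}
Tree: (single bag)

With just one bag of size 5, the width is 5 − 1 = 4, so tw(G) ≤ 4. On the other hand G contains the 5-clique {a, b, c, d, e}. A clique must lie in a single bag of any decomposition, so no decomposition can have width below 4. Hence tw(G) = 4 exactly.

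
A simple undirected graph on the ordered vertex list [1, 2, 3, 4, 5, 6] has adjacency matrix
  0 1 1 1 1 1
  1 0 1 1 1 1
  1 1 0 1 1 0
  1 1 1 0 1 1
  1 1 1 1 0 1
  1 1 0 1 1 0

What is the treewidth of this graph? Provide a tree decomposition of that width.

Every bag has size at most 5, so the width is 5 − 1 = 4 and tw(G) ≤ 4. Conversely, {1, 2, 3, 4, 5} is a clique of size 5, and the vertices of any clique must share a bag in every tree decomposition; so some bag has ≥ 5 vertices and tw(G) ≥ 4. Combining the bounds, tw(G) = 4.

Treewidth 4.
Bags: B1 = {1, 2, 3, 4, 5}  B2 = {1, 2, 4, 5, 6}
Tree: B1–B2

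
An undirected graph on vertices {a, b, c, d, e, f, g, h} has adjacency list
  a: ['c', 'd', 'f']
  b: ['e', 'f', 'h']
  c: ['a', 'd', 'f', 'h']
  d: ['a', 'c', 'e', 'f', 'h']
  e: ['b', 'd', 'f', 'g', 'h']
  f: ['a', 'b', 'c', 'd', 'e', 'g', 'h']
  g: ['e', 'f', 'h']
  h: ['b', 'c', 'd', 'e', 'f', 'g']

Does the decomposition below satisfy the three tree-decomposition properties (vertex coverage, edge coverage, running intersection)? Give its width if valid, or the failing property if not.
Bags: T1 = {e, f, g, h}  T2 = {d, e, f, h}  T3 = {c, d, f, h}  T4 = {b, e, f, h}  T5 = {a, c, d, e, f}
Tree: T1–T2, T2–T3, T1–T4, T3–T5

No — bags containing vertex e are not connected in the tree.

A tree decomposition must satisfy three properties: every vertex lies in some bag; for every edge, both endpoints lie together in some bag; and for every vertex, the bags containing it form a connected subtree. Here bags containing vertex e are not connected in the tree, so the decomposition is invalid.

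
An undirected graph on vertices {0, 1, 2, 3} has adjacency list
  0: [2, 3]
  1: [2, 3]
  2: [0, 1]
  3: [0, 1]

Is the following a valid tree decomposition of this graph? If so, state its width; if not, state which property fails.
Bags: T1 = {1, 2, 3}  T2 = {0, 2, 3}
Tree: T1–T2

Every vertex of G appears in some bag (union = {0, 1, 2, 3}); every edge is covered by a bag; and for each vertex v the set of bags containing v is connected in the bag tree. The decomposition is therefore valid. The largest bag has 3 vertices, so the width is 2.

Yes; width 2.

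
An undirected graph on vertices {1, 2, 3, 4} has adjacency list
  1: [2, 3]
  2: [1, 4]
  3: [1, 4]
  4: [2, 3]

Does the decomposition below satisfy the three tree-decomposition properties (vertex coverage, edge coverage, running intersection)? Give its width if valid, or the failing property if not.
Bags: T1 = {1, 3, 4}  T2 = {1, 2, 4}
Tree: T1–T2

Yes; width 2.

Checking the three conditions: (i) the bags cover all of {1, 2, 3, 4}; (ii) for each edge, some bag contains both endpoints; (iii) the bags containing any fixed vertex form a subtree. All hold, so the decomposition is valid with width 3 − 1 = 2.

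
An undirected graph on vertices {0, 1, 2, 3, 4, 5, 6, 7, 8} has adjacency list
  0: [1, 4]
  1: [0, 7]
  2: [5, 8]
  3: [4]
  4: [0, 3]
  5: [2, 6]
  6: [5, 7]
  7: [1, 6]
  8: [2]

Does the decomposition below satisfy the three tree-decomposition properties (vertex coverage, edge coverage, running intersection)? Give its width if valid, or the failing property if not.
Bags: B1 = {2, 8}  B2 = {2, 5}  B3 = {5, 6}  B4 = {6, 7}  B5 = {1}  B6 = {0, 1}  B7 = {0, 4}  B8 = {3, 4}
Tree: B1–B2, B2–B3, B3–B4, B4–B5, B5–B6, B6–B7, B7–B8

No — edge (7,1) lies in no bag.

A tree decomposition must satisfy three properties: every vertex lies in some bag; for every edge, both endpoints lie together in some bag; and for every vertex, the bags containing it form a connected subtree. Here edge (7,1) lies in no bag, so the decomposition is invalid.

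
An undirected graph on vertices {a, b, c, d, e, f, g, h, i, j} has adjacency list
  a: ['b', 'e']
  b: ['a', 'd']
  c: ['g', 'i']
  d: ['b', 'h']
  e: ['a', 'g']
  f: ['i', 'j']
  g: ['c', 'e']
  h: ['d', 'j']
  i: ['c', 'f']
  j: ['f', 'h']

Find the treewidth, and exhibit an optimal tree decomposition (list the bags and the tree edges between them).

Each bag holds 3 vertices, so the decomposition has width 2, which upper-bounds the treewidth. The edges g–e–a–b–d–h–j–f–i–c–g form a cycle, so G is not a tree and its treewidth is at least 2. Combining the bounds, tw(G) = 2.

Treewidth 2.
One optimal decomposition is:
Bags: B1 = {a, e, g}  B2 = {a, b, g}  B3 = {b, d, g}  B4 = {d, g, h}  B5 = {g, h, j}  B6 = {f, g, j}  B7 = {f, g, i}  B8 = {c, g, i}
Tree: B1–B2, B2–B3, B3–B4, B4–B5, B5–B6, B6–B7, B7–B8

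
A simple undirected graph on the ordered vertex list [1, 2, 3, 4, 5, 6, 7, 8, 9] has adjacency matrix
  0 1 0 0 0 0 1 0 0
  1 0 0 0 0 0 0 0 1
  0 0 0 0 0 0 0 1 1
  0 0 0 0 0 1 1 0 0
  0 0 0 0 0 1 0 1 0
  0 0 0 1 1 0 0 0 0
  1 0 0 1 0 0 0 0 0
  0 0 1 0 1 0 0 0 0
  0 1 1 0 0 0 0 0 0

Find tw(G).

A width-2 tree decomposition is:
Bags: B1 = {1, 2, 9}  B2 = {1, 3, 9}  B3 = {1, 3, 8}  B4 = {1, 5, 8}  B5 = {1, 5, 6}  B6 = {1, 4, 6}  B7 = {1, 4, 7}
Tree: B1–B2, B2–B3, B3–B4, B4–B5, B5–B6, B6–B7
Each bag holds 3 vertices, so the decomposition has width 2, which upper-bounds the treewidth. The edges 1–2–9–3–8–5–6–4–7–1 form a cycle, so G is not a tree and its treewidth is at least 2. Combining the bounds, tw(G) = 2.

2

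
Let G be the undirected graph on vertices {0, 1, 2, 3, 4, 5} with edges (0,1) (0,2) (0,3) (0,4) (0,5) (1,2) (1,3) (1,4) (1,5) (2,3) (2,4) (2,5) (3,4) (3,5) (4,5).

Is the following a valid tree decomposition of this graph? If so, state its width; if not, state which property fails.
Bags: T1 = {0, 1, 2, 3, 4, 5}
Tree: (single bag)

Every vertex of G appears in some bag (union = {0, 1, 2, 3, 4, 5}); every edge is covered by a bag; and for each vertex v the set of bags containing v is connected in the bag tree. The decomposition is therefore valid. The largest bag has 6 vertices, so the width is 5.

Yes; width 5.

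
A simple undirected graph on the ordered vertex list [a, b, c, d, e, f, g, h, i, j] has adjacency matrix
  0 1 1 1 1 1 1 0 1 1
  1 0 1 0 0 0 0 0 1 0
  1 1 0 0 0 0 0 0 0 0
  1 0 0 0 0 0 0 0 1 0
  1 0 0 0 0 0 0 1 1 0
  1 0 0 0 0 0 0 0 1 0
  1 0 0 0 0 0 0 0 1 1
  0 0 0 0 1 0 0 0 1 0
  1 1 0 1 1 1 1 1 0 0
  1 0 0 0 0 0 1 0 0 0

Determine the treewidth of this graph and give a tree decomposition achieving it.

The largest bag has 3 vertices, giving width 2; this decomposition certifies tw(G) ≤ 2. On the other hand G contains the 3-clique {e, h, i}. A clique must lie in a single bag of any decomposition, so no decomposition can have width below 2. The upper and lower bounds meet at 2, so that is the treewidth.

Treewidth 2.
One optimal decomposition is:
Bags: B1 = {a, b, c}  B2 = {a, b, i}  B3 = {a, e, i}  B4 = {a, d, i}  B5 = {e, h, i}  B6 = {a, g, i}  B7 = {a, f, i}  B8 = {a, g, j}
Tree: B1–B2, B2–B3, B3–B4, B3–B5, B4–B6, B6–B7, B6–B8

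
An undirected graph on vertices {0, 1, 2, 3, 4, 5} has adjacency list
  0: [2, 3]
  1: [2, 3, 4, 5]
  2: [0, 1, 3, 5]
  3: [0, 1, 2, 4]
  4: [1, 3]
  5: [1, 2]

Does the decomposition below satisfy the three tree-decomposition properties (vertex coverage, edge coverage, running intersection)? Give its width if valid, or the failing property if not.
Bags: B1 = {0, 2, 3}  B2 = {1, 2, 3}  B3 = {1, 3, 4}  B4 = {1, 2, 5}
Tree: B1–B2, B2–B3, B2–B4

Yes; width 2.

Checking the three conditions: (i) the bags cover all of {0, 1, 2, 3, 4, 5}; (ii) for each edge, some bag contains both endpoints; (iii) the bags containing any fixed vertex form a subtree. All hold, so the decomposition is valid with width 3 − 1 = 2.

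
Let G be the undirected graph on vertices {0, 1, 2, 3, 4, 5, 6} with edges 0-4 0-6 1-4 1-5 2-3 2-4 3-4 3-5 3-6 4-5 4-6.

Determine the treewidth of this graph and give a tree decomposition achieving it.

Treewidth 2.
One such decomposition:
Bags: B1 = {3, 4, 5}  B2 = {3, 4, 6}  B3 = {0, 4, 6}  B4 = {1, 4, 5}  B5 = {2, 3, 4}
Tree: B1–B2, B2–B3, B1–B4, B2–B5

The largest bag has 3 vertices, giving width 2; this decomposition certifies tw(G) ≤ 2. For the lower bound, the 3 vertices {0, 4, 6} are pairwise adjacent, and any tree decomposition puts a clique entirely inside one bag — forcing width ≥ 2. The upper and lower bounds meet at 2, so that is the treewidth.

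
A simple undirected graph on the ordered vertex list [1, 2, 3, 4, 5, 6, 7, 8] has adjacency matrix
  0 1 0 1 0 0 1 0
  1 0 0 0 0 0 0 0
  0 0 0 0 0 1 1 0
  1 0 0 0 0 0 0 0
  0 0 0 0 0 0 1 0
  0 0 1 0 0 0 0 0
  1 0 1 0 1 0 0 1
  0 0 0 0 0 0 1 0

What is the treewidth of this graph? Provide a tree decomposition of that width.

Treewidth 1.
Bags: B1 = {7, 8}  B2 = {1, 7}  B3 = {1, 2}  B4 = {5, 7}  B5 = {3, 7}  B6 = {1, 4}  B7 = {3, 6}
Tree: B1–B2, B2–B3, B1–B4, B4–B5, B2–B6, B5–B7

The largest bag has 2 vertices, giving width 1; this decomposition certifies tw(G) ≤ 1. Any graph with an edge has treewidth ≥ 1, and G has the edge 8–7. Combining the bounds, tw(G) = 1.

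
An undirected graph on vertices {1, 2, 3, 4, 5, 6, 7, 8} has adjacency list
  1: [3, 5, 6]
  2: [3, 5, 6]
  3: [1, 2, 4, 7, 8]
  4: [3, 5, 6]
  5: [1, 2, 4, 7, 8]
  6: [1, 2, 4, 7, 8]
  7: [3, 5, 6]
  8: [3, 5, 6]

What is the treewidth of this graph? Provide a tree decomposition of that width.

Every bag has size at most 4, so the width is 4 − 1 = 3 and tw(G) ≤ 3. For the lower bound: the 4 vertex sets {5,8}, {3,7}, {6}, {2} are disjoint, each induces a connected subgraph, and every pair is joined by at least one edge of G. Contracting each set to a single vertex therefore yields K_{4} as a minor, and since treewidth is minor-monotone, tw(G) ≥ tw(K_{4}) = 3. The upper and lower bounds meet at 3, so that is the treewidth.

Treewidth 3.
One optimal decomposition is:
Bags: B1 = {3, 5, 6, 8}  B2 = {3, 5, 6, 7}  B3 = {2, 3, 5, 6}  B4 = {1, 3, 5, 6}  B5 = {3, 4, 5, 6}
Tree: B1–B2, B2–B3, B3–B4, B4–B5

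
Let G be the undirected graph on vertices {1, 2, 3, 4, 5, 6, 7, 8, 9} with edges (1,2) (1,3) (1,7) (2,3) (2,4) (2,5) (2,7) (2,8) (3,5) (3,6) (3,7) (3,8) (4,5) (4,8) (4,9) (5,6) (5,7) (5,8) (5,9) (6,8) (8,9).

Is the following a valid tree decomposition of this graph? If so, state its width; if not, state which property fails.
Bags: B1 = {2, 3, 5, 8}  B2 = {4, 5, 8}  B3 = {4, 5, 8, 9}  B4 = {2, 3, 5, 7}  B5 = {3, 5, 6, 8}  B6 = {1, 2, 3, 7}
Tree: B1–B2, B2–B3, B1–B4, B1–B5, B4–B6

A tree decomposition must satisfy three properties: every vertex lies in some bag; for every edge, both endpoints lie together in some bag; and for every vertex, the bags containing it form a connected subtree. Here edge (2,4) lies in no bag, so the decomposition is invalid.

No — edge (2,4) lies in no bag.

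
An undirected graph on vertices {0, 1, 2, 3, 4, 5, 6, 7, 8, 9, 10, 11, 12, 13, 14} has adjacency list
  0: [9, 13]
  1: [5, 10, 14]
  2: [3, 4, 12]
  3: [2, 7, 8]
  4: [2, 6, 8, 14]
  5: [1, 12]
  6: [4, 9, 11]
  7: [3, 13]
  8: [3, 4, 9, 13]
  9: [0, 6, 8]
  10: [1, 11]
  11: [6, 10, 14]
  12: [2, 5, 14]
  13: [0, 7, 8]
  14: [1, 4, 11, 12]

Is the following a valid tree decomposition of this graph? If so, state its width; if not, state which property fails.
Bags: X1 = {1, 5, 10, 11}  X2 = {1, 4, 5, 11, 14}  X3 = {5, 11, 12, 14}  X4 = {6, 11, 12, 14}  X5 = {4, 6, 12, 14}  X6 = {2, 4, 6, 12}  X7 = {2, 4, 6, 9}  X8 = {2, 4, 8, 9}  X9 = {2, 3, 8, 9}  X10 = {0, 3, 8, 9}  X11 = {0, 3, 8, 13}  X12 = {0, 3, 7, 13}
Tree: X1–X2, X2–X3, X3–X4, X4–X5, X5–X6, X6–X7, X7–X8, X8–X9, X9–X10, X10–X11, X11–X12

No — bags containing vertex 4 are not connected in the tree.

A tree decomposition must satisfy three properties: every vertex lies in some bag; for every edge, both endpoints lie together in some bag; and for every vertex, the bags containing it form a connected subtree. Here bags containing vertex 4 are not connected in the tree, so the decomposition is invalid.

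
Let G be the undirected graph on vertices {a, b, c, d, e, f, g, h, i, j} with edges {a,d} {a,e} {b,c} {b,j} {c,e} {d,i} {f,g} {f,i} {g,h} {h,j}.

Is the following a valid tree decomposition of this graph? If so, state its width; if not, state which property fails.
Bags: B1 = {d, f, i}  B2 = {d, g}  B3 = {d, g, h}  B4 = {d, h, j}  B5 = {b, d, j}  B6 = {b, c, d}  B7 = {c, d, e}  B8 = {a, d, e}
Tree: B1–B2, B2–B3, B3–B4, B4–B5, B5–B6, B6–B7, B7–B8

No — edge (f,g) lies in no bag.

A tree decomposition must satisfy three properties: every vertex lies in some bag; for every edge, both endpoints lie together in some bag; and for every vertex, the bags containing it form a connected subtree. Here edge (f,g) lies in no bag, so the decomposition is invalid.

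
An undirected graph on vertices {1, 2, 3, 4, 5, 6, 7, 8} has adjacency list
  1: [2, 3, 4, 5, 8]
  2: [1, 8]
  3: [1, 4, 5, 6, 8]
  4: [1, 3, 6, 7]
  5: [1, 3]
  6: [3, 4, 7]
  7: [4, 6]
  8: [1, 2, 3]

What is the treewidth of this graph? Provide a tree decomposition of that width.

Each bag holds 3 vertices, so the decomposition has width 2, which upper-bounds the treewidth. Conversely, {1, 2, 8} is a clique of size 3, and the vertices of any clique must share a bag in every tree decomposition; so some bag has ≥ 3 vertices and tw(G) ≥ 2. Therefore the treewidth is 2.

Treewidth 2.
One such decomposition:
Bags: B1 = {1, 3, 4}  B2 = {3, 4, 6}  B3 = {4, 6, 7}  B4 = {1, 3, 8}  B5 = {1, 2, 8}  B6 = {1, 3, 5}
Tree: B1–B2, B2–B3, B1–B4, B4–B5, B4–B6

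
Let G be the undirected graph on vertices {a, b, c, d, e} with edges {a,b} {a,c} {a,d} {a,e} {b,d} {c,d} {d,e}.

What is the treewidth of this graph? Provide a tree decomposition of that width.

The largest bag has 3 vertices, giving width 2; this decomposition certifies tw(G) ≤ 2. Conversely, {a, d, e} is a clique of size 3, and the vertices of any clique must share a bag in every tree decomposition; so some bag has ≥ 3 vertices and tw(G) ≥ 2. Combining the bounds, tw(G) = 2.

Treewidth 2.
One such decomposition:
Bags: B1 = {a, b, d}  B2 = {a, c, d}  B3 = {a, d, e}
Tree: B1–B2, B1–B3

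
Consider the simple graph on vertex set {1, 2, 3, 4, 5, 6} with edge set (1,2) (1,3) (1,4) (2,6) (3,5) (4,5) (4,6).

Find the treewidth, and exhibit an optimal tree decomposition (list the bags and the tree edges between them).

Treewidth 2.
One such decomposition:
Bags: B1 = {2, 4, 6}  B2 = {1, 2, 4}  B3 = {1, 4, 5}  B4 = {1, 3, 5}
Tree: B1–B2, B2–B3, B3–B4

Each bag holds 3 vertices, so the decomposition has width 2, which upper-bounds the treewidth. For the lower bound, G contains the cycle 6–2–1–4–6, so G is not a forest; only forests have treewidth ≤ 1, hence tw(G) ≥ 2. Combining the bounds, tw(G) = 2.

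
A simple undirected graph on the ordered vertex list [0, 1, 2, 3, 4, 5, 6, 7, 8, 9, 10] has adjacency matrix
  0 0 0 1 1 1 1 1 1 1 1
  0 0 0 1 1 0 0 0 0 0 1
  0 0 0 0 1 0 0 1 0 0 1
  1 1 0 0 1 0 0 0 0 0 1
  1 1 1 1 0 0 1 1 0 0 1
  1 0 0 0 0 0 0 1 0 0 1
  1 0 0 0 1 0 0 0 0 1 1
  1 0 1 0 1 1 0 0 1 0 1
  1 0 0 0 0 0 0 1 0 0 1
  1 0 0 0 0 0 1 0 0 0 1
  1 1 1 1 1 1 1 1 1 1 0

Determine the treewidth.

3

A width-3 tree decomposition is:
Bags: B1 = {0, 7, 8, 10}  B2 = {0, 4, 7, 10}  B3 = {0, 4, 6, 10}  B4 = {0, 5, 7, 10}  B5 = {0, 3, 4, 10}  B6 = {2, 4, 7, 10}  B7 = {0, 6, 9, 10}  B8 = {1, 3, 4, 10}
Tree: B1–B2, B2–B3, B1–B4, B2–B5, B2–B6, B3–B7, B5–B8
Each bag holds 4 vertices, so the decomposition has width 3, which upper-bounds the treewidth. On the other hand G contains the 4-clique {0, 7, 8, 10}. A clique must lie in a single bag of any decomposition, so no decomposition can have width below 3. Combining the bounds, tw(G) = 3.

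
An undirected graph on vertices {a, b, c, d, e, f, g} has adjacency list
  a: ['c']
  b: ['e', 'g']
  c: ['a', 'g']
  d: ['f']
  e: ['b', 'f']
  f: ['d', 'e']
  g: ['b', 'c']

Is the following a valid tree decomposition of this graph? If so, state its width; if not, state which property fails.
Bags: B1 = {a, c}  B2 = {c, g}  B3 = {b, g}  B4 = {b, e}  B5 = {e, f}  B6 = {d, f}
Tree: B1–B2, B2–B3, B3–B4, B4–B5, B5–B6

Vertex coverage: the bags together contain {a, b, c, d, e, f, g}, the full vertex set. Edge coverage: each edge of G has both endpoints in at least one bag. Running intersection: for every vertex, the bags containing it form a connected subtree. All three properties hold, so this is a valid tree decomposition of width max|bag| − 1 = 1, and hence tw(G) ≤ 1.

Yes; width 1.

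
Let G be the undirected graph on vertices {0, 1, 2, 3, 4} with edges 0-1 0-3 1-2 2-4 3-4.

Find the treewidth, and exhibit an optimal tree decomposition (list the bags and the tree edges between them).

The largest bag has 3 vertices, giving width 2; this decomposition certifies tw(G) ≤ 2. For the lower bound, G contains the cycle 1–2–4–3–0–1, so G is not a forest; only forests have treewidth ≤ 1, hence tw(G) ≥ 2. Hence tw(G) = 2 exactly.

Treewidth 2.
Bags: B1 = {1, 2, 4}  B2 = {1, 3, 4}  B3 = {0, 1, 3}
Tree: B1–B2, B2–B3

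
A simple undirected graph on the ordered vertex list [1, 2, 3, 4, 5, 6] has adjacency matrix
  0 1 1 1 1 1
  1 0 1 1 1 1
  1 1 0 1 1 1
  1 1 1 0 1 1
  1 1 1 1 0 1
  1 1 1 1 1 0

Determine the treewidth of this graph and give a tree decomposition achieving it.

Treewidth 5.
Bags: B1 = {1, 2, 3, 4, 5, 6}
Tree: (single bag)

With just one bag of size 6, the width is 6 − 1 = 5, so tw(G) ≤ 5. On the other hand G contains the 6-clique {1, 2, 3, 4, 5, 6}. A clique must lie in a single bag of any decomposition, so no decomposition can have width below 5. Hence tw(G) = 5 exactly.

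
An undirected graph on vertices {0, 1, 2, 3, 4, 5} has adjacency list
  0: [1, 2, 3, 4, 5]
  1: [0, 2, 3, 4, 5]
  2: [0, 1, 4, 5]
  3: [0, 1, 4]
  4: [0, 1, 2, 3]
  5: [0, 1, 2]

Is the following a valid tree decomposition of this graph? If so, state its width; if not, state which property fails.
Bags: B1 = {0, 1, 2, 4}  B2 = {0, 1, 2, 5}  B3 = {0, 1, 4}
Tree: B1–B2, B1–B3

No — vertex 3 appears in no bag.

A tree decomposition must satisfy three properties: every vertex lies in some bag; for every edge, both endpoints lie together in some bag; and for every vertex, the bags containing it form a connected subtree. Here vertex 3 appears in no bag, so the decomposition is invalid.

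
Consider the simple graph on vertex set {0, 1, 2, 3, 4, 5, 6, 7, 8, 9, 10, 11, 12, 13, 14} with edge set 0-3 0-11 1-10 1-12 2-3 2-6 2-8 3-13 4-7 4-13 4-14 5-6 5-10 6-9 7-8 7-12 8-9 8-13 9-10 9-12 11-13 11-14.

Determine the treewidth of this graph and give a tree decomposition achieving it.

Every bag has size at most 4, so the width is 4 − 1 = 3 and tw(G) ≤ 3. For the lower bound: the 4 vertex sets {0,11,14}, {3}, {13}, {2,4,7,8} are disjoint, each induces a connected subgraph, and every pair is joined by at least one edge of G. Contracting each set to a single vertex therefore yields K_{4} as a minor, and since treewidth is minor-monotone, tw(G) ≥ tw(K_{4}) = 3. The upper and lower bounds meet at 3, so that is the treewidth.

Treewidth 3.
One such decomposition:
Bags: B1 = {0, 3, 11, 14}  B2 = {3, 11, 13, 14}  B3 = {3, 4, 13, 14}  B4 = {2, 3, 4, 13}  B5 = {2, 4, 8, 13}  B6 = {2, 4, 7, 8}  B7 = {2, 6, 7, 8}  B8 = {6, 7, 8, 9}  B9 = {6, 7, 9, 12}  B10 = {5, 6, 9, 12}  B11 = {5, 9, 10, 12}  B12 = {1, 5, 10, 12}
Tree: B1–B2, B2–B3, B3–B4, B4–B5, B5–B6, B6–B7, B7–B8, B8–B9, B9–B10, B10–B11, B11–B12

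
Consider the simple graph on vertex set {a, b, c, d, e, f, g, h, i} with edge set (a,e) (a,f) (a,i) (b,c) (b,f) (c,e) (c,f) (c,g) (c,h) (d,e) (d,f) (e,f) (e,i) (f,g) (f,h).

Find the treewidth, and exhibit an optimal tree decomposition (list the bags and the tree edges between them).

Treewidth 2.
One such decomposition:
Bags: B1 = {c, f, g}  B2 = {c, e, f}  B3 = {a, e, f}  B4 = {b, c, f}  B5 = {a, e, i}  B6 = {d, e, f}  B7 = {c, f, h}
Tree: B1–B2, B2–B3, B2–B4, B3–B5, B2–B6, B1–B7

Each bag holds 3 vertices, so the decomposition has width 2, which upper-bounds the treewidth. For the lower bound, the 3 vertices {d, e, f} are pairwise adjacent, and any tree decomposition puts a clique entirely inside one bag — forcing width ≥ 2. The upper and lower bounds meet at 2, so that is the treewidth.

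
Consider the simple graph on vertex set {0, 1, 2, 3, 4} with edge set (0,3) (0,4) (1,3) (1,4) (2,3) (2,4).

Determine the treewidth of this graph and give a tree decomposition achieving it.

Treewidth 2.
Bags: B1 = {0, 3, 4}  B2 = {1, 3, 4}  B3 = {2, 3, 4}
Tree: B1–B2, B2–B3

Each bag holds 3 vertices, so the decomposition has width 2, which upper-bounds the treewidth. Since 3–0–4–1–3 is a cycle in G, G is not acyclic. Forests are exactly the graphs of treewidth ≤ 1, so tw(G) ≥ 2. The upper and lower bounds meet at 2, so that is the treewidth.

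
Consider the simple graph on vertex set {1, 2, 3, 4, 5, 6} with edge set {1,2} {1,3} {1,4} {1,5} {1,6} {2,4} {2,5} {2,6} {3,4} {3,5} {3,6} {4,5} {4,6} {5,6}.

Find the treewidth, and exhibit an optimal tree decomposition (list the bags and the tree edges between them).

Treewidth 4.
One optimal decomposition is:
Bags: B1 = {1, 3, 4, 5, 6}  B2 = {1, 2, 4, 5, 6}
Tree: B1–B2

Every bag has size at most 5, so the width is 5 − 1 = 4 and tw(G) ≤ 4. Conversely, {1, 2, 4, 5, 6} is a clique of size 5, and the vertices of any clique must share a bag in every tree decomposition; so some bag has ≥ 5 vertices and tw(G) ≥ 4. Combining the bounds, tw(G) = 4.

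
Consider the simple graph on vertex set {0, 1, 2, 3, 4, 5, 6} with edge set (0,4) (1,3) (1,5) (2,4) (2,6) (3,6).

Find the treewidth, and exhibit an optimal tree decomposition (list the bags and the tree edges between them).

Each bag holds 2 vertices, so the decomposition has width 1, which upper-bounds the treewidth. G has an edge, so its treewidth is at least 1. Therefore the treewidth is 1.

Treewidth 1.
Bags: B1 = {0, 4}  B2 = {2, 4}  B3 = {2, 6}  B4 = {3, 6}  B5 = {1, 3}  B6 = {1, 5}
Tree: B1–B2, B2–B3, B3–B4, B4–B5, B5–B6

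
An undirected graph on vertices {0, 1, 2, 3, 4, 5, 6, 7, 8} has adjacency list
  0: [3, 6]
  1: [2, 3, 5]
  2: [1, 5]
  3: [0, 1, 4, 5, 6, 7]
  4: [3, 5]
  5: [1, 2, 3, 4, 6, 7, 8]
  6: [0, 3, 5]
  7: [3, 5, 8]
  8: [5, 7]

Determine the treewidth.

A width-2 tree decomposition is:
Bags: B1 = {1, 2, 5}  B2 = {1, 3, 5}  B3 = {3, 5, 7}  B4 = {3, 5, 6}  B5 = {3, 4, 5}  B6 = {0, 3, 6}  B7 = {5, 7, 8}
Tree: B1–B2, B2–B3, B3–B4, B2–B5, B4–B6, B3–B7
The largest bag has 3 vertices, giving width 2; this decomposition certifies tw(G) ≤ 2. Conversely, {0, 3, 6} is a clique of size 3, and the vertices of any clique must share a bag in every tree decomposition; so some bag has ≥ 3 vertices and tw(G) ≥ 2. Combining the bounds, tw(G) = 2.

2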